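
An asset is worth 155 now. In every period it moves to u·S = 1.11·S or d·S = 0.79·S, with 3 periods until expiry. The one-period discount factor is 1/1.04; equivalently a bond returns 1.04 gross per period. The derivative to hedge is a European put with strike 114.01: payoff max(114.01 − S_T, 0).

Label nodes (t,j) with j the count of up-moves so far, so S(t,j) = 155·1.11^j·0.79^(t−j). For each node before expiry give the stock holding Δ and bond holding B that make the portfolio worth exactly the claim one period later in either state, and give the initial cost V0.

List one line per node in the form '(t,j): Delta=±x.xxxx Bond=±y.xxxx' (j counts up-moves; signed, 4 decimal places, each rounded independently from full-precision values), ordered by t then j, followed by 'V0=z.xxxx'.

(0,0): Delta=-0.0699 Bond=11.8418
(1,0): Delta=-0.2933 Bond=39.6787
(1,1): Delta=-0.0253 Bond=4.6538
(2,0): Delta=-1.0000 Bond=109.6250
(2,1): Delta=-0.1525 Bond=22.1253
(2,2): Delta=0.0000 Bond=0.0000
V0=1.0112

The replicating-portfolio and risk-neutral prices coincide; use p* = (1.04−0.79)/(1.11−0.79) = 0.7812 for the latter.
Payoff layer (t=3): V(3,0)=37.5890, V(3,1)=6.6336, V(3,2)=0.0000, V(3,3)=0.0000
(2,0): S=96.7355. Δ = (V_up−V_dn)/(S_up−S_dn) = (6.6336−37.5890)/(107.3764−76.4210) = -1.0000. V = [p*·6.6336 + (1−p*)·37.5890]/1.04 = 12.8895. B = V − Δ·S = 109.6250.
(2,1): S=135.9195. Δ = (V_up−V_dn)/(S_up−S_dn) = (0.0000−6.6336)/(150.8706−107.3764) = -0.1525. V = [p*·0.0000 + (1−p*)·6.6336]/1.04 = 1.3953. B = V − Δ·S = 22.1253.
(2,2): S=190.9755. Δ = (V_up−V_dn)/(S_up−S_dn) = (0.0000−0.0000)/(211.9828−150.8706) = 0.0000. V = [p*·0.0000 + (1−p*)·0.0000]/1.04 = 0.0000. B = V − Δ·S = 0.0000.
(1,0): S=122.4500. Δ = (V_up−V_dn)/(S_up−S_dn) = (1.3953−12.8895)/(135.9195−96.7355) = -0.2933. V = [p*·1.3953 + (1−p*)·12.8895]/1.04 = 3.7593. B = V − Δ·S = 39.6787.
(1,1): S=172.0500. Δ = (V_up−V_dn)/(S_up−S_dn) = (0.0000−1.3953)/(190.9755−135.9195) = -0.0253. V = [p*·0.0000 + (1−p*)·1.3953]/1.04 = 0.2935. B = V − Δ·S = 4.6538.
(0,0): S=155.0000. Δ = (V_up−V_dn)/(S_up−S_dn) = (0.2935−3.7593)/(172.0500−122.4500) = -0.0699. V = [p*·0.2935 + (1−p*)·3.7593]/1.04 = 1.0112. B = V − Δ·S = 11.8418.
Root portfolio cost Δ·155+B reproduces V0=1.0112.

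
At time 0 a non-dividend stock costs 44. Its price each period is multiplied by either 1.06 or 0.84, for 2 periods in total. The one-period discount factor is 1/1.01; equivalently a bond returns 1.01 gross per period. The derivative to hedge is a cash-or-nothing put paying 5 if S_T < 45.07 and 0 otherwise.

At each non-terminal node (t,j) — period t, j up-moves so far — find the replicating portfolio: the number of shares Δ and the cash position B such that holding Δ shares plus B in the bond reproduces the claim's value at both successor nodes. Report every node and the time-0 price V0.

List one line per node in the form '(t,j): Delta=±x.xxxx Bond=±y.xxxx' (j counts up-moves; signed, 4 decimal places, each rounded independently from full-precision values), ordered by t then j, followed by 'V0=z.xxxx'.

(0,0): Delta=-0.3952 Bond=19.3629
(1,0): Delta=0.0000 Bond=4.9505
(1,1): Delta=-0.4873 Bond=23.8524
V0=1.9748

The replicating-portfolio and risk-neutral prices coincide; use p* = (1.01−0.84)/(1.06−0.84) = 0.7727 for the latter.
Terminal payoffs: V(2,0)=5.0000, V(2,1)=5.0000, V(2,2)=0.0000
  t=1,j=0: stock 36.9600 → up 39.1776 (V=5.0000), down 31.0464 (V=5.0000). Price 4.9505; hedge Δ=0.0000, bond B=4.9505.
  t=1,j=1: stock 46.6400 → up 49.4384 (V=0.0000), down 39.1776 (V=5.0000). Price 1.1251; hedge Δ=-0.4873, bond B=23.8524.
  t=0,j=0: stock 44.0000 → up 46.6400 (V=1.1251), down 36.9600 (V=4.9505). Price 1.9748; hedge Δ=-0.3952, bond B=19.3629.
Self-financing check: at every node Δ·S+B equals the discounted successor values.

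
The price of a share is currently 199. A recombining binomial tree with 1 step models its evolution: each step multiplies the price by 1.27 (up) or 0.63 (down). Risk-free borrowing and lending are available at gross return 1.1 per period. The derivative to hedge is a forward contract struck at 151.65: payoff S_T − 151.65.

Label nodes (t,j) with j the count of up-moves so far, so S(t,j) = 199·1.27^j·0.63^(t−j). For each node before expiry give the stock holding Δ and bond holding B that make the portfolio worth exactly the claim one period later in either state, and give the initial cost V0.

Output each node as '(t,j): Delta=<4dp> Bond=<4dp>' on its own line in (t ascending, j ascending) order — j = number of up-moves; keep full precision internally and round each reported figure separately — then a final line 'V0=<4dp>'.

(0,0): Delta=1.0000 Bond=-137.8636
V0=61.1364

The replicating-portfolio and risk-neutral prices coincide; use p* = (1.1−0.63)/(1.27−0.63) = 0.7344 for the latter.
Payoff layer (t=1): V(1,0)=-26.2800, V(1,1)=101.0800
(0,0): S=199.0000. Δ = (V_up−V_dn)/(S_up−S_dn) = (101.0800−-26.2800)/(252.7300−125.3700) = 1.0000. V = [p*·101.0800 + (1−p*)·-26.2800]/1.1 = 61.1364. B = V − Δ·S = -137.8636.
Root portfolio cost Δ·199+B reproduces V0=61.1364.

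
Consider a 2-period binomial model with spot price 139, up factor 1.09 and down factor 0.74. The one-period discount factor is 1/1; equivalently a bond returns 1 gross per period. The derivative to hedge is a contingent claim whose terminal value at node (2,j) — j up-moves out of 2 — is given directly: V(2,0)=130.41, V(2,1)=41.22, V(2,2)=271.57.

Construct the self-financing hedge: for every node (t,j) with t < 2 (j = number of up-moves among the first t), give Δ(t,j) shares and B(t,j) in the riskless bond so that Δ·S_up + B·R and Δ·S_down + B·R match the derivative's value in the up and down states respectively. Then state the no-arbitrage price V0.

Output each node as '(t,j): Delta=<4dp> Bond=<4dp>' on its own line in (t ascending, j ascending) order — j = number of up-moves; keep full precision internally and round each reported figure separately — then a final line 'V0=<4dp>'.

No-arbitrage ⇒ martingale measure with p* = (R−d)/(u−d) = 0.7429.
Terminal payoffs: V(2,0)=130.4100, V(2,1)=41.2200, V(2,2)=271.5700
Node (1,0) S=102.8600: V=(p*·41.2200+(1−p*)·130.4100)/1=64.1546; Δ=(41.2200−130.4100)/(112.1174−76.1164)=-2.4774; B=V−Δ·S=318.9831
Node (1,1) S=151.5100: V=(p*·271.5700+(1−p*)·41.2200)/1=212.3371; Δ=(271.5700−41.2200)/(165.1459−112.1174)=4.3439; B=V−Δ·S=-445.8057
Node (0,0) S=139.0000: V=(p*·212.3371+(1−p*)·64.1546)/1=174.2331; Δ=(212.3371−64.1546)/(151.5100−102.8600)=3.0459; B=V−Δ·S=-249.1457
Self-financing check: at every node Δ·S+B equals the discounted successor values.

(0,0): Delta=3.0459 Bond=-249.1457
(1,0): Delta=-2.4774 Bond=318.9831
(1,1): Delta=4.3439 Bond=-445.8057
V0=174.2331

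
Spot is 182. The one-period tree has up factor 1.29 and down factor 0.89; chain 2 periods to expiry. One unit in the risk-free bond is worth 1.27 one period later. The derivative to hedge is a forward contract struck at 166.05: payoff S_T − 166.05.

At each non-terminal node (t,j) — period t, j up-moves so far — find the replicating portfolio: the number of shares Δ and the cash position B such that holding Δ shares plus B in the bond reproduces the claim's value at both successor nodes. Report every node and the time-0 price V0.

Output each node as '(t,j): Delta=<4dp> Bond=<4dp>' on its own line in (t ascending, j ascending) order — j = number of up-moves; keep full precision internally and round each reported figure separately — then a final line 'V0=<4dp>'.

Risk-neutral probability p* = (R−d)/(u−d) = (1.27−0.89)/(1.29−0.89) = 0.9500.
Terminal values V(2,·): V(2,0)=-21.8878, V(2,1)=42.9042, V(2,2)=136.8162
(1,0): S=161.9800. Δ = (V_up−V_dn)/(S_up−S_dn) = (42.9042−-21.8878)/(208.9542−144.1622) = 1.0000. V = [p*·42.9042 + (1−p*)·-21.8878]/1.27 = 31.2320. B = V − Δ·S = -130.7480.
(1,1): S=234.7800. Δ = (V_up−V_dn)/(S_up−S_dn) = (136.8162−42.9042)/(302.8662−208.9542) = 1.0000. V = [p*·136.8162 + (1−p*)·42.9042]/1.27 = 104.0320. B = V − Δ·S = -130.7480.
(0,0): S=182.0000. Δ = (V_up−V_dn)/(S_up−S_dn) = (104.0320−31.2320)/(234.7800−161.9800) = 1.0000. V = [p*·104.0320 + (1−p*)·31.2320]/1.27 = 79.0488. B = V − Δ·S = -102.9512.
Check: Δ(0,0)·S0 + B(0,0) = 79.0488 = V0.

(0,0): Delta=1.0000 Bond=-102.9512
(1,0): Delta=1.0000 Bond=-130.7480
(1,1): Delta=1.0000 Bond=-130.7480
V0=79.0488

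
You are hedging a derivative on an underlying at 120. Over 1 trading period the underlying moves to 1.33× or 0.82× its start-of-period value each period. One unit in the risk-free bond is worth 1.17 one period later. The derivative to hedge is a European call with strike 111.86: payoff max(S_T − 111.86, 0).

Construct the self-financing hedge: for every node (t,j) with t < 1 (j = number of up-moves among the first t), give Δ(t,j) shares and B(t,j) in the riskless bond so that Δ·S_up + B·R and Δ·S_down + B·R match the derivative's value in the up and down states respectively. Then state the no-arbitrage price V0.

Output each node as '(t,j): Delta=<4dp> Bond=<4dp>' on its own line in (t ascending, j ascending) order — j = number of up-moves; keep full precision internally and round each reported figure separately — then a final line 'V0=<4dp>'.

(0,0): Delta=0.7801 Bond=-65.6055
V0=28.0023

Risk-neutral probability p* = (R−d)/(u−d) = (1.17−0.82)/(1.33−0.82) = 0.6863.
Terminal payoffs: V(1,0)=0.0000, V(1,1)=47.7400
(0,0): S=120.0000. Δ = (V_up−V_dn)/(S_up−S_dn) = (47.7400−0.0000)/(159.6000−98.4000) = 0.7801. V = [p*·47.7400 + (1−p*)·0.0000]/1.17 = 28.0023. B = V − Δ·S = -65.6055.
Root portfolio cost Δ·120+B reproduces V0=28.0023.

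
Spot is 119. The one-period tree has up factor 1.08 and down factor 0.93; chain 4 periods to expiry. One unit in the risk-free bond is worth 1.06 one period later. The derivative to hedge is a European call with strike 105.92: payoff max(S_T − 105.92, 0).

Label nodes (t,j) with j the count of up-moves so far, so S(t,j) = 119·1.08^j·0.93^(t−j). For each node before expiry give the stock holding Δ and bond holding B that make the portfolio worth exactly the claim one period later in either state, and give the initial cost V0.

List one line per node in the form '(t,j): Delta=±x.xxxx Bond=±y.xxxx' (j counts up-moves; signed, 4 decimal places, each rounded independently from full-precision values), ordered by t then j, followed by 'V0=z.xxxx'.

(0,0): Delta=0.9929 Bond=-83.0291
(1,0): Delta=0.9548 Bond=-83.7971
(1,1): Delta=0.9979 Bond=-88.6591
(2,0): Delta=0.7483 Bond=-67.5708
(2,1): Delta=0.9822 Bond=-92.0948
(2,2): Delta=1.0000 Bond=-94.2684
(3,0): Delta=0.0000 Bond=0.0000
(3,1): Delta=0.8474 Bond=-82.6443
(3,2): Delta=1.0000 Bond=-99.9245
(3,3): Delta=1.0000 Bond=-99.9245
V0=35.1222

No-arbitrage ⇒ martingale measure with p* = (R−d)/(u−d) = 0.8667.
Terminal payoffs: V(4,0)=0.0000, V(4,1)=0.0000, V(4,2)=14.1295, V(4,3)=33.4923, V(4,4)=55.9782
Node (3,0) S=95.7185: V=(p*·0.0000+(1−p*)·0.0000)/1.06=0.0000; Δ=(0.0000−0.0000)/(103.3760−89.0182)=0.0000; B=V−Δ·S=0.0000
Node (3,1) S=111.1569: V=(p*·14.1295+(1−p*)·0.0000)/1.06=11.5524; Δ=(14.1295−0.0000)/(120.0495−103.3760)=0.8474; B=V−Δ·S=-82.6443
Node (3,2) S=129.0855: V=(p*·33.4923+(1−p*)·14.1295)/1.06=29.1610; Δ=(33.4923−14.1295)/(139.4123−120.0495)=1.0000; B=V−Δ·S=-99.9245
Node (3,3) S=149.9057: V=(p*·55.9782+(1−p*)·33.4923)/1.06=49.9812; Δ=(55.9782−33.4923)/(161.8982−139.4123)=1.0000; B=V−Δ·S=-99.9245
Node (2,0) S=102.9231: V=(p*·11.5524+(1−p*)·0.0000)/1.06=9.4454; Δ=(11.5524−0.0000)/(111.1569−95.7185)=0.7483; B=V−Δ·S=-67.5708
Node (2,1) S=119.5236: V=(p*·29.1610+(1−p*)·11.5524)/1.06=25.2954; Δ=(29.1610−11.5524)/(129.0855−111.1569)=0.9822; B=V−Δ·S=-92.0948
Node (2,2) S=138.8016: V=(p*·49.9812+(1−p*)·29.1610)/1.06=44.5332; Δ=(49.9812−29.1610)/(149.9057−129.0855)=1.0000; B=V−Δ·S=-94.2684
Node (1,0) S=110.6700: V=(p*·25.2954+(1−p*)·9.4454)/1.06=21.8699; Δ=(25.2954−9.4454)/(119.5236−102.9231)=0.9548; B=V−Δ·S=-83.7971
Node (1,1) S=128.5200: V=(p*·44.5332+(1−p*)·25.2954)/1.06=39.5926; Δ=(44.5332−25.2954)/(138.8016−119.5236)=0.9979; B=V−Δ·S=-88.6591
Node (0,0) S=119.0000: V=(p*·39.5926+(1−p*)·21.8699)/1.06=35.1222; Δ=(39.5926−21.8699)/(128.5200−110.6700)=0.9929; B=V−Δ·S=-83.0291
Check: Δ(0,0)·S0 + B(0,0) = 35.1222 = V0.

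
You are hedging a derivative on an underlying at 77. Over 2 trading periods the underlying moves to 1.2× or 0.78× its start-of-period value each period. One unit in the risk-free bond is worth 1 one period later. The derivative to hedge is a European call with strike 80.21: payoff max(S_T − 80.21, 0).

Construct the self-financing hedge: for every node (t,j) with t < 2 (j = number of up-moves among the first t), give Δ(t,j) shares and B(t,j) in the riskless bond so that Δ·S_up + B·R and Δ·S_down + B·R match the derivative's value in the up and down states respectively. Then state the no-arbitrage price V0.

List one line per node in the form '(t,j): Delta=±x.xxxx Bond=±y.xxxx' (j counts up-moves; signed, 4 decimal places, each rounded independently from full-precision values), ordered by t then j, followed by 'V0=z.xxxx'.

(0,0): Delta=0.4968 Bond=-29.8354
(1,0): Delta=0.0000 Bond=0.0000
(1,1): Delta=0.7903 Bond=-56.9586
V0=8.4151

Since d<R<u, set p* = (R−d)/(u−d) = 0.5238; price each node as the discounted p*-expectation of its children.
Payoff layer (t=2): V(2,0)=0.0000, V(2,1)=0.0000, V(2,2)=30.6700
  t=1,j=0: stock 60.0600 → up 72.0720 (V=0.0000), down 46.8468 (V=0.0000). Price 0.0000; hedge Δ=0.0000, bond B=0.0000.
  t=1,j=1: stock 92.4000 → up 110.8800 (V=30.6700), down 72.0720 (V=0.0000). Price 16.0652; hedge Δ=0.7903, bond B=-56.9586.
  t=0,j=0: stock 77.0000 → up 92.4000 (V=16.0652), down 60.0600 (V=0.0000). Price 8.4151; hedge Δ=0.4968, bond B=-29.8354.
Root portfolio cost Δ·77+B reproduces V0=8.4151.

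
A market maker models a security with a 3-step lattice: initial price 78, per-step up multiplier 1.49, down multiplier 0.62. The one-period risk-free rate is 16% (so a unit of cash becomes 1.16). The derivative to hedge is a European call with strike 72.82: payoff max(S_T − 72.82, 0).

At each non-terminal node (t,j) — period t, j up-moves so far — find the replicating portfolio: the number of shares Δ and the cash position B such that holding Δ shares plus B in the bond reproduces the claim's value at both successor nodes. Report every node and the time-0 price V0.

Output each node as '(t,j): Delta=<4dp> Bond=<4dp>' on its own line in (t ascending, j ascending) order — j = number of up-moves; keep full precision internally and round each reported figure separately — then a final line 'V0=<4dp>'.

(0,0): Delta=0.8138 Bond=-25.3995
(1,0): Delta=0.4393 Bond=-11.3554
(1,1): Delta=0.9090 Bond=-40.5294
(2,0): Delta=0.0000 Bond=0.0000
(2,1): Delta=0.5510 Bond=-21.2221
(2,2): Delta=1.0000 Bond=-62.7759
V0=38.0741

No-arbitrage ⇒ martingale measure with p* = (R−d)/(u−d) = 0.6207.
At expiry t=3: V(3,0)=0.0000, V(3,1)=0.0000, V(3,2)=34.5440, V(3,3)=185.2000
Node (2,0) S=29.9832: V=(p*·0.0000+(1−p*)·0.0000)/1.16=0.0000; Δ=(0.0000−0.0000)/(44.6750−18.5896)=0.0000; B=V−Δ·S=0.0000
Node (2,1) S=72.0564: V=(p*·34.5440+(1−p*)·0.0000)/1.16=18.4837; Δ=(34.5440−0.0000)/(107.3640−44.6750)=0.5510; B=V−Δ·S=-21.2221
Node (2,2) S=173.1678: V=(p*·185.2000+(1−p*)·34.5440)/1.16=110.3919; Δ=(185.2000−34.5440)/(258.0200−107.3640)=1.0000; B=V−Δ·S=-62.7759
Node (1,0) S=48.3600: V=(p*·18.4837+(1−p*)·0.0000)/1.16=9.8902; Δ=(18.4837−0.0000)/(72.0564−29.9832)=0.4393; B=V−Δ·S=-11.3554
Node (1,1) S=116.2200: V=(p*·110.3919+(1−p*)·18.4837)/1.16=65.1122; Δ=(110.3919−18.4837)/(173.1678−72.0564)=0.9090; B=V−Δ·S=-40.5294
Node (0,0) S=78.0000: V=(p*·65.1122+(1−p*)·9.8902)/1.16=38.0741; Δ=(65.1122−9.8902)/(116.2200−48.3600)=0.8138; B=V−Δ·S=-25.3995
Each (Δ,B) replicates both successor values, so the strategy is self-financing and V0 is arbitrage-free.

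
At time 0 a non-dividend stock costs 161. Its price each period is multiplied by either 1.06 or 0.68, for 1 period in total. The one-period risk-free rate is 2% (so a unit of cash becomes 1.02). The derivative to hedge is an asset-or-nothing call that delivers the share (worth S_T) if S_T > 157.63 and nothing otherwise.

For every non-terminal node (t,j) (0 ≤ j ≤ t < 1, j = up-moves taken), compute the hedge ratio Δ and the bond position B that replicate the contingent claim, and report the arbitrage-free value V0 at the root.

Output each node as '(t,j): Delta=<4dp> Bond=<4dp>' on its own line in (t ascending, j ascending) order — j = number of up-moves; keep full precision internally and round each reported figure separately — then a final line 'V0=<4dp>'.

(0,0): Delta=2.7895 Bond=-299.4035
V0=149.7018

No-arbitrage ⇒ martingale measure with p* = (R−d)/(u−d) = 0.8947.
Payoff layer (t=1): V(1,0)=0.0000, V(1,1)=170.6600
Node (0,0) S=161.0000: V=(p*·170.6600+(1−p*)·0.0000)/1.02=149.7018; Δ=(170.6600−0.0000)/(170.6600−109.4800)=2.7895; B=V−Δ·S=-299.4035
Check: Δ(0,0)·S0 + B(0,0) = 149.7018 = V0.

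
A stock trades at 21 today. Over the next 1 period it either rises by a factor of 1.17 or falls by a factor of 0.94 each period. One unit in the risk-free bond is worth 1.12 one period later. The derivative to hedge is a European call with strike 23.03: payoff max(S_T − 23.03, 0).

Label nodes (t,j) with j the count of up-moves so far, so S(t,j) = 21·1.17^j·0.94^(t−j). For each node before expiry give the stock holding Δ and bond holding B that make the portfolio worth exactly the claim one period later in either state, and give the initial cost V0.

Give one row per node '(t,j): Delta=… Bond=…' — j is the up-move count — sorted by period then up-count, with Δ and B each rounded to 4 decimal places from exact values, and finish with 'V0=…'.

(0,0): Delta=0.3188 Bond=-5.6196
V0=1.0761

The replicating-portfolio and risk-neutral prices coincide; use p* = (1.12−0.94)/(1.17−0.94) = 0.7826 for the latter.
Payoff layer (t=1): V(1,0)=0.0000, V(1,1)=1.5400
(0,0): S=21.0000. Δ = (V_up−V_dn)/(S_up−S_dn) = (1.5400−0.0000)/(24.5700−19.7400) = 0.3188. V = [p*·1.5400 + (1−p*)·0.0000]/1.12 = 1.0761. B = V − Δ·S = -5.6196.
Root portfolio cost Δ·21+B reproduces V0=1.0761.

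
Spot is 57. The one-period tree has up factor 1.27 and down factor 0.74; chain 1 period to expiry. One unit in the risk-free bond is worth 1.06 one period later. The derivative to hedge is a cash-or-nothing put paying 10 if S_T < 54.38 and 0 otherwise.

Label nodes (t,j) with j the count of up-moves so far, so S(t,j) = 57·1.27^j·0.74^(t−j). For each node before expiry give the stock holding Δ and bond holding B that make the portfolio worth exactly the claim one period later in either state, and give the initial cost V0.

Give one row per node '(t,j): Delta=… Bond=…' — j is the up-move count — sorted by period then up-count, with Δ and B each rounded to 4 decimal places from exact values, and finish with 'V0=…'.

Risk-neutral probability p* = (R−d)/(u−d) = (1.06−0.74)/(1.27−0.74) = 0.6038.
Terminal values V(1,·): V(1,0)=10.0000, V(1,1)=0.0000
Node (0,0) S=57.0000: V=(p*·0.0000+(1−p*)·10.0000)/1.06=3.7380; Δ=(0.0000−10.0000)/(72.3900−42.1800)=-0.3310; B=V−Δ·S=22.6059
Check: Δ(0,0)·S0 + B(0,0) = 3.7380 = V0.

(0,0): Delta=-0.3310 Bond=22.6059
V0=3.7380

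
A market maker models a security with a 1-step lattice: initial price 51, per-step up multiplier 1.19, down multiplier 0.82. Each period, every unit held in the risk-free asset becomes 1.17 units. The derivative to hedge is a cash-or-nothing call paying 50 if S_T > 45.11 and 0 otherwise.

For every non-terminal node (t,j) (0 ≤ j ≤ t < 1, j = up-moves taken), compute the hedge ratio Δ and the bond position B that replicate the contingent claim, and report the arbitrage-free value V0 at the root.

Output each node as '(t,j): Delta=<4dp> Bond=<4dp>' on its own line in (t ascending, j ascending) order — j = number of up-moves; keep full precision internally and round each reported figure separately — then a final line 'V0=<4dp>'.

Under the risk-neutral measure, an up-move has probability p* = (R−d)/(u−d) = 0.9459 and values discount at R = 1.17.
Terminal payoffs: V(1,0)=0.0000, V(1,1)=50.0000
  t=0,j=0: stock 51.0000 → up 60.6900 (V=50.0000), down 41.8200 (V=0.0000). Price 40.4250; hedge Δ=2.6497, bond B=-94.7101.
Root portfolio cost Δ·51+B reproduces V0=40.4250.

(0,0): Delta=2.6497 Bond=-94.7101
V0=40.4250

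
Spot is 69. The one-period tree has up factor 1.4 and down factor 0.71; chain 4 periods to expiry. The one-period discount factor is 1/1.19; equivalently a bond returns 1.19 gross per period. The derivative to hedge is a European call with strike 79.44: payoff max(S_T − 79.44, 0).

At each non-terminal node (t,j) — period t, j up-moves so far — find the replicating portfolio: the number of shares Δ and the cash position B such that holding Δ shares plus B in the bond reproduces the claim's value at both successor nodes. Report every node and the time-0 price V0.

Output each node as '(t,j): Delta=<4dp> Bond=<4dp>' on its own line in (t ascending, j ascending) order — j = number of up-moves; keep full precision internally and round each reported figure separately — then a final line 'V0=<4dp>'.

The replicating-portfolio and risk-neutral prices coincide; use p* = (1.19−0.71)/(1.4−0.71) = 0.6957 for the latter.
At expiry t=4: V(4,0)=0.0000, V(4,1)=0.0000, V(4,2)=0.0000, V(4,3)=54.9886, V(4,4)=185.6304
(3,0): S=24.6959. Δ = (V_up−V_dn)/(S_up−S_dn) = (0.0000−0.0000)/(34.5742−17.5341) = 0.0000. V = [p*·0.0000 + (1−p*)·0.0000]/1.19 = 0.0000. B = V − Δ·S = 0.0000.
(3,1): S=48.6961. Δ = (V_up−V_dn)/(S_up−S_dn) = (0.0000−0.0000)/(68.1745−34.5742) = 0.0000. V = [p*·0.0000 + (1−p*)·0.0000]/1.19 = 0.0000. B = V − Δ·S = 0.0000.
(3,2): S=96.0204. Δ = (V_up−V_dn)/(S_up−S_dn) = (54.9886−0.0000)/(134.4286−68.1745) = 0.8300. V = [p*·54.9886 + (1−p*)·0.0000]/1.19 = 32.1453. B = V − Δ·S = -47.5483.
(3,3): S=189.3360. Δ = (V_up−V_dn)/(S_up−S_dn) = (185.6304−54.9886)/(265.0704−134.4286) = 1.0000. V = [p*·185.6304 + (1−p*)·54.9886]/1.19 = 122.5797. B = V − Δ·S = -66.7563.
(2,0): S=34.7829. Δ = (V_up−V_dn)/(S_up−S_dn) = (0.0000−0.0000)/(48.6961−24.6959) = 0.0000. V = [p*·0.0000 + (1−p*)·0.0000]/1.19 = 0.0000. B = V − Δ·S = 0.0000.
(2,1): S=68.5860. Δ = (V_up−V_dn)/(S_up−S_dn) = (32.1453−0.0000)/(96.0204−48.6961) = 0.6793. V = [p*·32.1453 + (1−p*)·0.0000]/1.19 = 18.7916. B = V − Δ·S = -27.7958.
(2,2): S=135.2400. Δ = (V_up−V_dn)/(S_up−S_dn) = (122.5797−32.1453)/(189.3360−96.0204) = 0.9691. V = [p*·122.5797 + (1−p*)·32.1453]/1.19 = 79.8791. B = V − Δ·S = -51.1852.
(1,0): S=48.9900. Δ = (V_up−V_dn)/(S_up−S_dn) = (18.7916−0.0000)/(68.5860−34.7829) = 0.5559. V = [p*·18.7916 + (1−p*)·0.0000]/1.19 = 10.9852. B = V − Δ·S = -16.2489.
(1,1): S=96.6000. Δ = (V_up−V_dn)/(S_up−S_dn) = (79.8791−18.7916)/(135.2400−68.5860) = 0.9165. V = [p*·79.8791 + (1−p*)·18.7916]/1.19 = 51.5019. B = V − Δ·S = -37.0308.
(0,0): S=69.0000. Δ = (V_up−V_dn)/(S_up−S_dn) = (51.5019−10.9852)/(96.6000−48.9900) = 0.8510. V = [p*·51.5019 + (1−p*)·10.9852]/1.19 = 32.9166. B = V − Δ·S = -25.8033.
Each (Δ,B) replicates both successor values, so the strategy is self-financing and V0 is arbitrage-free.

(0,0): Delta=0.8510 Bond=-25.8033
(1,0): Delta=0.5559 Bond=-16.2489
(1,1): Delta=0.9165 Bond=-37.0308
(2,0): Delta=0.0000 Bond=0.0000
(2,1): Delta=0.6793 Bond=-27.7958
(2,2): Delta=0.9691 Bond=-51.1852
(3,0): Delta=0.0000 Bond=0.0000
(3,1): Delta=0.0000 Bond=0.0000
(3,2): Delta=0.8300 Bond=-47.5483
(3,3): Delta=1.0000 Bond=-66.7563
V0=32.9166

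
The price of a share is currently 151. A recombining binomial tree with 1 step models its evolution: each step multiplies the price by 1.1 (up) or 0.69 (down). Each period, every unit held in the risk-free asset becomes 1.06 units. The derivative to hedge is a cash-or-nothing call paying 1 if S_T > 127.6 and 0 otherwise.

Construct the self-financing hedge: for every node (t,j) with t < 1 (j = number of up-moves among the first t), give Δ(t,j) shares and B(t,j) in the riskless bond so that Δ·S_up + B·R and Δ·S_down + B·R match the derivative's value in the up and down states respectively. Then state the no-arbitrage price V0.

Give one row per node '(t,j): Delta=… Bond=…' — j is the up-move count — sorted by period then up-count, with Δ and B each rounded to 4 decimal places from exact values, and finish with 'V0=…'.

(0,0): Delta=0.0162 Bond=-1.5877
V0=0.8514

Risk-neutral probability p* = (R−d)/(u−d) = (1.06−0.69)/(1.1−0.69) = 0.9024.
Terminal payoffs: V(1,0)=0.0000, V(1,1)=1.0000
(0,0): S=151.0000. Δ = (V_up−V_dn)/(S_up−S_dn) = (1.0000−0.0000)/(166.1000−104.1900) = 0.0162. V = [p*·1.0000 + (1−p*)·0.0000]/1.06 = 0.8514. B = V − Δ·S = -1.5877.
Root portfolio cost Δ·151+B reproduces V0=0.8514.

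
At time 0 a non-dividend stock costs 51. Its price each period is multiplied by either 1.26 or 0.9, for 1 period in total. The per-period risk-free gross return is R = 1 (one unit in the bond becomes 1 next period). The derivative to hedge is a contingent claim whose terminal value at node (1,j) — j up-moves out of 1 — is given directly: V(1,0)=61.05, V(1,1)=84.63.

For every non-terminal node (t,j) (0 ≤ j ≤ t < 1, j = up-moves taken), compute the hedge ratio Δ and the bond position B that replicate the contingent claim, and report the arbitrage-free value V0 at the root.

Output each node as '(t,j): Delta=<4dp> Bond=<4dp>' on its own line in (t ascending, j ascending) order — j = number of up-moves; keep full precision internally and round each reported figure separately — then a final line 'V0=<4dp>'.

(0,0): Delta=1.2843 Bond=2.1000
V0=67.6000

Risk-neutral probability p* = (R−d)/(u−d) = (1−0.9)/(1.26−0.9) = 0.2778.
Terminal payoffs: V(1,0)=61.0500, V(1,1)=84.6300
  t=0,j=0: stock 51.0000 → up 64.2600 (V=84.6300), down 45.9000 (V=61.0500). Price 67.6000; hedge Δ=1.2843, bond B=2.1000.
The time-0 hedge costs 67.6000, which is the no-arbitrage price.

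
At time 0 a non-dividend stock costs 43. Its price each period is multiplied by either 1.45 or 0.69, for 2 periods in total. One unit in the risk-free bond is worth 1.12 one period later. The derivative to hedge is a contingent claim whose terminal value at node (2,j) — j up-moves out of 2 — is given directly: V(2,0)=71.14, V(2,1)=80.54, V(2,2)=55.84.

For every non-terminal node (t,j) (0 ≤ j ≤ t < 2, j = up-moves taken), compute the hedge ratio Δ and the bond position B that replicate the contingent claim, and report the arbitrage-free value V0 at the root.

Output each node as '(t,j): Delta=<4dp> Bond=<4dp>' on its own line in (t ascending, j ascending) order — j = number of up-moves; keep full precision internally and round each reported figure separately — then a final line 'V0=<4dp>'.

Under the risk-neutral measure, an up-move has probability p* = (R−d)/(u−d) = 0.5658 and values discount at R = 1.12.
Terminal payoffs: V(2,0)=71.1400, V(2,1)=80.5400, V(2,2)=55.8400
Node (1,0) S=29.6700: V=(p*·80.5400+(1−p*)·71.1400)/1.12=68.2664; Δ=(80.5400−71.1400)/(43.0215−20.4723)=0.4169; B=V−Δ·S=55.8980
Node (1,1) S=62.3500: V=(p*·55.8400+(1−p*)·80.5400)/1.12=59.4330; Δ=(55.8400−80.5400)/(90.4075−43.0215)=-0.5213; B=V−Δ·S=91.9330
Node (0,0) S=43.0000: V=(p*·59.4330+(1−p*)·68.2664)/1.12=56.4898; Δ=(59.4330−68.2664)/(62.3500−29.6700)=-0.2703; B=V−Δ·S=68.1127
Each (Δ,B) replicates both successor values, so the strategy is self-financing and V0 is arbitrage-free.

(0,0): Delta=-0.2703 Bond=68.1127
(1,0): Delta=0.4169 Bond=55.8980
(1,1): Delta=-0.5213 Bond=91.9330
V0=56.4898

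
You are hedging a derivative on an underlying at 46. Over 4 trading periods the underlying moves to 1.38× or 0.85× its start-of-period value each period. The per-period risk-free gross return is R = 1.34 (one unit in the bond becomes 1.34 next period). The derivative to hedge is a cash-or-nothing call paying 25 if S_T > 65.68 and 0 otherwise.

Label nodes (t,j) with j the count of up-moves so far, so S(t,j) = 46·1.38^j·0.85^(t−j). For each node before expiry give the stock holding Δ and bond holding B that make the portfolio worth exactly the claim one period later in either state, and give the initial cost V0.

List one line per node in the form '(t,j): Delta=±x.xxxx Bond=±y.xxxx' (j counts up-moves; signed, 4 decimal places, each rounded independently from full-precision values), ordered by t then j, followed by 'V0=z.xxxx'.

Under the risk-neutral measure, an up-move has probability p* = (R−d)/(u−d) = 0.9245 and values discount at R = 1.34.
Payoff layer (t=4): V(4,0)=0.0000, V(4,1)=0.0000, V(4,2)=0.0000, V(4,3)=25.0000, V(4,4)=25.0000
  t=3,j=0: stock 28.2497 → up 38.9847 (V=0.0000), down 24.0123 (V=0.0000). Price 0.0000; hedge Δ=0.0000, bond B=0.0000.
  t=3,j=1: stock 45.8643 → up 63.2927 (V=0.0000), down 38.9847 (V=0.0000). Price 0.0000; hedge Δ=0.0000, bond B=0.0000.
  t=3,j=2: stock 74.4620 → up 102.7576 (V=25.0000), down 63.2927 (V=0.0000). Price 17.2487; hedge Δ=0.6335, bond B=-29.9211.
  t=3,j=3: stock 120.8913 → up 166.8300 (V=25.0000), down 102.7576 (V=25.0000). Price 18.6567; hedge Δ=0.0000, bond B=18.6567.
  t=2,j=0: stock 33.2350 → up 45.8643 (V=0.0000), down 28.2497 (V=0.0000). Price 0.0000; hedge Δ=0.0000, bond B=0.0000.
  t=2,j=1: stock 53.9580 → up 74.4620 (V=17.2487), down 45.8643 (V=0.0000). Price 11.9007; hedge Δ=0.6031, bond B=-20.6440.
  t=2,j=2: stock 87.6024 → up 120.8913 (V=18.6567), down 74.4620 (V=17.2487). Price 13.8436; hedge Δ=0.0303, bond B=11.1869.
  t=1,j=0: stock 39.1000 → up 53.9580 (V=11.9007), down 33.2350 (V=0.0000). Price 8.2108; hedge Δ=0.5743, bond B=-14.2432.
  t=1,j=1: stock 63.4800 → up 87.6024 (V=13.8436), down 53.9580 (V=11.9007). Price 10.2216; hedge Δ=0.0577, bond B=6.5557.
  t=0,j=0: stock 46.0000 → up 63.4800 (V=10.2216), down 39.1000 (V=8.2108). Price 7.5148; hedge Δ=0.0825, bond B=3.7208.
Self-financing check: at every node Δ·S+B equals the discounted successor values.

(0,0): Delta=0.0825 Bond=3.7208
(1,0): Delta=0.5743 Bond=-14.2432
(1,1): Delta=0.0577 Bond=6.5557
(2,0): Delta=0.0000 Bond=0.0000
(2,1): Delta=0.6031 Bond=-20.6440
(2,2): Delta=0.0303 Bond=11.1869
(3,0): Delta=0.0000 Bond=0.0000
(3,1): Delta=0.0000 Bond=0.0000
(3,2): Delta=0.6335 Bond=-29.9211
(3,3): Delta=0.0000 Bond=18.6567
V0=7.5148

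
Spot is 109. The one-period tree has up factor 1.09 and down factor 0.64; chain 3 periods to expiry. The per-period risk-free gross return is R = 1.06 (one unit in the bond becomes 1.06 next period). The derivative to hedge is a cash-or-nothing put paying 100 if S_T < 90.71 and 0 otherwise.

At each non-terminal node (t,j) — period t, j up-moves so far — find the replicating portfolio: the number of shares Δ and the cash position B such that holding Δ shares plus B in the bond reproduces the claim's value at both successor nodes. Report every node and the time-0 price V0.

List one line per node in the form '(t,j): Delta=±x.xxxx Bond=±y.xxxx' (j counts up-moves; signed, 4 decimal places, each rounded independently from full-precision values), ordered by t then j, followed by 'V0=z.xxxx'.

Since d<R<u, set p* = (R−d)/(u−d) = 0.9333; price each node as the discounted p*-expectation of its children.
At expiry t=3: V(3,0)=100.0000, V(3,1)=100.0000, V(3,2)=100.0000, V(3,3)=0.0000
(2,0): S=44.6464. Δ = (V_up−V_dn)/(S_up−S_dn) = (100.0000−100.0000)/(48.6646−28.5737) = 0.0000. V = [p*·100.0000 + (1−p*)·100.0000]/1.06 = 94.3396. B = V − Δ·S = 94.3396.
(2,1): S=76.0384. Δ = (V_up−V_dn)/(S_up−S_dn) = (100.0000−100.0000)/(82.8819−48.6646) = 0.0000. V = [p*·100.0000 + (1−p*)·100.0000]/1.06 = 94.3396. B = V − Δ·S = 94.3396.
(2,2): S=129.5029. Δ = (V_up−V_dn)/(S_up−S_dn) = (0.0000−100.0000)/(141.1582−82.8819) = -1.7160. V = [p*·0.0000 + (1−p*)·100.0000]/1.06 = 6.2893. B = V − Δ·S = 228.5115.
(1,0): S=69.7600. Δ = (V_up−V_dn)/(S_up−S_dn) = (94.3396−94.3396)/(76.0384−44.6464) = 0.0000. V = [p*·94.3396 + (1−p*)·94.3396]/1.06 = 88.9996. B = V − Δ·S = 88.9996.
(1,1): S=118.8100. Δ = (V_up−V_dn)/(S_up−S_dn) = (6.2893−94.3396)/(129.5029−76.0384) = -1.6469. V = [p*·6.2893 + (1−p*)·94.3396]/1.06 = 11.4711. B = V − Δ·S = 207.1384.
(0,0): S=109.0000. Δ = (V_up−V_dn)/(S_up−S_dn) = (11.4711−88.9996)/(118.8100−69.7600) = -1.5806. V = [p*·11.4711 + (1−p*)·88.9996]/1.06 = 15.6978. B = V − Δ·S = 187.9835.
Self-financing check: at every node Δ·S+B equals the discounted successor values.

(0,0): Delta=-1.5806 Bond=187.9835
(1,0): Delta=0.0000 Bond=88.9996
(1,1): Delta=-1.6469 Bond=207.1384
(2,0): Delta=0.0000 Bond=94.3396
(2,1): Delta=0.0000 Bond=94.3396
(2,2): Delta=-1.7160 Bond=228.5115
V0=15.6978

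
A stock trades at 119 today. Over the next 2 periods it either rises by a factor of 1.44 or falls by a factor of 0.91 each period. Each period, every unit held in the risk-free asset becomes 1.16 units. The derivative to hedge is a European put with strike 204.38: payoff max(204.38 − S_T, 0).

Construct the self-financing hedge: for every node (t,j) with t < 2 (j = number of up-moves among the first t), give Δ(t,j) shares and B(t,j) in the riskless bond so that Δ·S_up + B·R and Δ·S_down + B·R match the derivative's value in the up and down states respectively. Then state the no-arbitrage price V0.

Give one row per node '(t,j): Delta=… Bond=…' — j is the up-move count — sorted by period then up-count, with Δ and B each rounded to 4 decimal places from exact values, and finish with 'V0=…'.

(0,0): Delta=-0.7268 Bond=126.3807
(1,0): Delta=-1.0000 Bond=176.1897
(1,1): Delta=-0.5334 Bond=113.4630
V0=39.8950

No-arbitrage ⇒ martingale measure with p* = (R−d)/(u−d) = 0.4717.
Terminal values V(2,·): V(2,0)=105.8361, V(2,1)=48.4424, V(2,2)=0.0000
  t=1,j=0: stock 108.2900 → up 155.9376 (V=48.4424), down 98.5439 (V=105.8361). Price 67.8997; hedge Δ=-1.0000, bond B=176.1897.
  t=1,j=1: stock 171.3600 → up 246.7584 (V=0.0000), down 155.9376 (V=48.4424). Price 22.0623; hedge Δ=-0.5334, bond B=113.4630.
  t=0,j=0: stock 119.0000 → up 171.3600 (V=22.0623), down 108.2900 (V=67.8997). Price 39.8950; hedge Δ=-0.7268, bond B=126.3807.
The time-0 hedge costs 39.8950, which is the no-arbitrage price.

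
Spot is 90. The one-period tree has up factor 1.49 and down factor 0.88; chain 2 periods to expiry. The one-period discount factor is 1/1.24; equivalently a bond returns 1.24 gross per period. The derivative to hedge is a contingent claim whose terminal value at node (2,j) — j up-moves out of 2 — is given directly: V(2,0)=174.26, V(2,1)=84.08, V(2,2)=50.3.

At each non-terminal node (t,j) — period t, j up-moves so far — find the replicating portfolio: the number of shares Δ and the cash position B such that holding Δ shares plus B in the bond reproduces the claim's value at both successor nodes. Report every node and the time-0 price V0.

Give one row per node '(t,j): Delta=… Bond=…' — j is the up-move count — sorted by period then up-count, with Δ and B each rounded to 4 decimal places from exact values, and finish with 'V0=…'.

No-arbitrage ⇒ martingale measure with p* = (R−d)/(u−d) = 0.5902.
Terminal payoffs: V(2,0)=174.2600, V(2,1)=84.0800, V(2,2)=50.3000
Node (1,0) S=79.2000: V=(p*·84.0800+(1−p*)·174.2600)/1.24=97.6121; Δ=(84.0800−174.2600)/(118.0080−69.6960)=-1.8666; B=V−Δ·S=245.4482
Node (1,1) S=134.1000: V=(p*·50.3000+(1−p*)·84.0800)/1.24=51.7292; Δ=(50.3000−84.0800)/(199.8090−118.0080)=-0.4130; B=V−Δ·S=107.1063
Node (0,0) S=90.0000: V=(p*·51.7292+(1−p*)·97.6121)/1.24=56.8820; Δ=(51.7292−97.6121)/(134.1000−79.2000)=-0.8358; B=V−Δ·S=132.0998
Self-financing check: at every node Δ·S+B equals the discounted successor values.

(0,0): Delta=-0.8358 Bond=132.0998
(1,0): Delta=-1.8666 Bond=245.4482
(1,1): Delta=-0.4130 Bond=107.1063
V0=56.8820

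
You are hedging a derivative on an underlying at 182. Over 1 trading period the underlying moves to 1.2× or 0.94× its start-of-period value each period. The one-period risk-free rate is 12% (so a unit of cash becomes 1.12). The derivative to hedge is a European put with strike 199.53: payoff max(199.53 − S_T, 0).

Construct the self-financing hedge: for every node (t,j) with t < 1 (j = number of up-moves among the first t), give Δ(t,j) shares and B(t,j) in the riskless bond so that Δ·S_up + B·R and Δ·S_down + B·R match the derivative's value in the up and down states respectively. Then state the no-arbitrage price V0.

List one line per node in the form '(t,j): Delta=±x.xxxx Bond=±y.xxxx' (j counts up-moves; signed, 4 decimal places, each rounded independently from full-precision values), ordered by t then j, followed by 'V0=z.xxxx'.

No-arbitrage ⇒ martingale measure with p* = (R−d)/(u−d) = 0.6923.
Terminal payoffs: V(1,0)=28.4500, V(1,1)=0.0000
(0,0): S=182.0000. Δ = (V_up−V_dn)/(S_up−S_dn) = (0.0000−28.4500)/(218.4000−171.0800) = -0.6012. V = [p*·0.0000 + (1−p*)·28.4500]/1.12 = 7.8159. B = V − Δ·S = 117.2390.
The time-0 hedge costs 7.8159, which is the no-arbitrage price.

(0,0): Delta=-0.6012 Bond=117.2390
V0=7.8159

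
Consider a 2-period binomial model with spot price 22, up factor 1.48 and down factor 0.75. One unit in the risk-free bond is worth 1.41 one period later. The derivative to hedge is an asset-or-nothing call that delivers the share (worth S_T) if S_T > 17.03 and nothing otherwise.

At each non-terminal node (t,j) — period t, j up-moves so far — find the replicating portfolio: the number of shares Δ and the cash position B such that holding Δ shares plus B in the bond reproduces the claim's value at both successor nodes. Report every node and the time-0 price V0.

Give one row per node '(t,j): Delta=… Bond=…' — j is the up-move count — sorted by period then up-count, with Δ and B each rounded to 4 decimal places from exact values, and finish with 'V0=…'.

(0,0): Delta=1.0524 Bond=-1.2101
(1,0): Delta=2.0274 Bond=-17.7936
(1,1): Delta=1.0000 Bond=0.0000
V0=21.9428

Under the risk-neutral measure, an up-move has probability p* = (R−d)/(u−d) = 0.9041 and values discount at R = 1.41.
At expiry t=2: V(2,0)=0.0000, V(2,1)=24.4200, V(2,2)=48.1888
(1,0): S=16.5000. Δ = (V_up−V_dn)/(S_up−S_dn) = (24.4200−0.0000)/(24.4200−12.3750) = 2.0274. V = [p*·24.4200 + (1−p*)·0.0000]/1.41 = 15.6584. B = V − Δ·S = -17.7936.
(1,1): S=32.5600. Δ = (V_up−V_dn)/(S_up−S_dn) = (48.1888−24.4200)/(48.1888−24.4200) = 1.0000. V = [p*·48.1888 + (1−p*)·24.4200]/1.41 = 32.5600. B = V − Δ·S = 0.0000.
(0,0): S=22.0000. Δ = (V_up−V_dn)/(S_up−S_dn) = (32.5600−15.6584)/(32.5600−16.5000) = 1.0524. V = [p*·32.5600 + (1−p*)·15.6584]/1.41 = 21.9428. B = V − Δ·S = -1.2101.
The time-0 hedge costs 21.9428, which is the no-arbitrage price.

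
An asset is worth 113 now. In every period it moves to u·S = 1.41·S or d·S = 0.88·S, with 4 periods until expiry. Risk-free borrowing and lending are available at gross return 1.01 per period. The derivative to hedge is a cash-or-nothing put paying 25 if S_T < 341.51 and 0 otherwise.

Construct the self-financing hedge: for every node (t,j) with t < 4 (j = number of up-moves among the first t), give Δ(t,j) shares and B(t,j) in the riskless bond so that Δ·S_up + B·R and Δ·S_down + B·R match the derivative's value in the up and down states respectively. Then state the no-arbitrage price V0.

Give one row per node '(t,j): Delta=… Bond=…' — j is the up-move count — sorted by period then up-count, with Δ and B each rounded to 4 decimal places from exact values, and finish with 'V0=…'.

(0,0): Delta=-0.0060 Bond=24.6132
(1,0): Delta=0.0000 Bond=24.2648
(1,1): Delta=-0.0175 Bond=26.6887
(2,0): Delta=0.0000 Bond=24.5074
(2,1): Delta=0.0000 Bond=24.5074
(2,2): Delta=-0.0510 Bond=34.4883
(3,0): Delta=0.0000 Bond=24.7525
(3,1): Delta=0.0000 Bond=24.7525
(3,2): Delta=0.0000 Bond=24.7525
(3,3): Delta=-0.1489 Bond=65.8509
V0=23.9375

The replicating-portfolio and risk-neutral prices coincide; use p* = (1.01−0.88)/(1.41−0.88) = 0.2453 for the latter.
Payoff layer (t=4): V(4,0)=25.0000, V(4,1)=25.0000, V(4,2)=25.0000, V(4,3)=25.0000, V(4,4)=0.0000
(3,0): S=77.0063. Δ = (V_up−V_dn)/(S_up−S_dn) = (25.0000−25.0000)/(108.5789−67.7656) = 0.0000. V = [p*·25.0000 + (1−p*)·25.0000]/1.01 = 24.7525. B = V − Δ·S = 24.7525.
(3,1): S=123.3852. Δ = (V_up−V_dn)/(S_up−S_dn) = (25.0000−25.0000)/(173.9731−108.5789) = 0.0000. V = [p*·25.0000 + (1−p*)·25.0000]/1.01 = 24.7525. B = V − Δ·S = 24.7525.
(3,2): S=197.6967. Δ = (V_up−V_dn)/(S_up−S_dn) = (25.0000−25.0000)/(278.7523−173.9731) = 0.0000. V = [p*·25.0000 + (1−p*)·25.0000]/1.01 = 24.7525. B = V − Δ·S = 24.7525.
(3,3): S=316.7640. Δ = (V_up−V_dn)/(S_up−S_dn) = (0.0000−25.0000)/(446.6372−278.7523) = -0.1489. V = [p*·0.0000 + (1−p*)·25.0000]/1.01 = 18.6811. B = V − Δ·S = 65.8509.
(2,0): S=87.5072. Δ = (V_up−V_dn)/(S_up−S_dn) = (24.7525−24.7525)/(123.3852−77.0063) = 0.0000. V = [p*·24.7525 + (1−p*)·24.7525]/1.01 = 24.5074. B = V − Δ·S = 24.5074.
(2,1): S=140.2104. Δ = (V_up−V_dn)/(S_up−S_dn) = (24.7525−24.7525)/(197.6967−123.3852) = 0.0000. V = [p*·24.7525 + (1−p*)·24.7525]/1.01 = 24.5074. B = V − Δ·S = 24.5074.
(2,2): S=224.6553. Δ = (V_up−V_dn)/(S_up−S_dn) = (18.6811−24.7525)/(316.7640−197.6967) = -0.0510. V = [p*·18.6811 + (1−p*)·24.7525]/1.01 = 23.0329. B = V − Δ·S = 34.4883.
(1,0): S=99.4400. Δ = (V_up−V_dn)/(S_up−S_dn) = (24.5074−24.5074)/(140.2104−87.5072) = 0.0000. V = [p*·24.5074 + (1−p*)·24.5074]/1.01 = 24.2648. B = V − Δ·S = 24.2648.
(1,1): S=159.3300. Δ = (V_up−V_dn)/(S_up−S_dn) = (23.0329−24.5074)/(224.6553−140.2104) = -0.0175. V = [p*·23.0329 + (1−p*)·24.5074]/1.01 = 23.9067. B = V − Δ·S = 26.6887.
(0,0): S=113.0000. Δ = (V_up−V_dn)/(S_up−S_dn) = (23.9067−24.2648)/(159.3300−99.4400) = -0.0060. V = [p*·23.9067 + (1−p*)·24.2648]/1.01 = 23.9375. B = V − Δ·S = 24.6132.
The time-0 hedge costs 23.9375, which is the no-arbitrage price.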